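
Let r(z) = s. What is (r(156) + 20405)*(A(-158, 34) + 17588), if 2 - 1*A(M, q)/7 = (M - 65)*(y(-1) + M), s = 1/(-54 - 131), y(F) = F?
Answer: -870486149628/185 ≈ -4.7053e+9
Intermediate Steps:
s = -1/185 (s = 1/(-185) = -1/185 ≈ -0.0054054)
r(z) = -1/185
A(M, q) = 14 - 7*(-1 + M)*(-65 + M) (A(M, q) = 14 - 7*(M - 65)*(-1 + M) = 14 - 7*(-65 + M)*(-1 + M) = 14 - 7*(-1 + M)*(-65 + M))
(r(156) + 20405)*(A(-158, 34) + 17588) = (-1/185 + 20405)*((-441 - 7*(-158)² + 462*(-158)) + 17588) = 3774924*((-441 - 7*24964 - 72996) + 17588)/185 = 3774924*((-441 - 174748 - 72996) + 17588)/185 = 3774924*(-248185 + 17588)/185 = (3774924/185)*(-230597) = -870486149628/185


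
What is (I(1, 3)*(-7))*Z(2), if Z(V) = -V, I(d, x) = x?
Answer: 42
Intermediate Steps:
(I(1, 3)*(-7))*Z(2) = (3*(-7))*(-1*2) = -21*(-2) = 42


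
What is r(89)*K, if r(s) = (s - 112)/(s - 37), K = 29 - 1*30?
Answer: 23/52 ≈ 0.44231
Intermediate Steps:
K = -1 (K = 29 - 30 = -1)
r(s) = (-112 + s)/(-37 + s)
r(89)*K = ((-112 + 89)/(-37 + 89))*(-1) = (-23/52)*(-1) = ((1/52)*(-23))*(-1) = -23/52*(-1) = 23/52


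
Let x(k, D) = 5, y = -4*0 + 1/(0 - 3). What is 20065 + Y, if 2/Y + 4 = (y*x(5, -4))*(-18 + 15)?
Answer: 20067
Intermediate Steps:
y = -⅓ (y = 0 + 1/(-3) = 0 - ⅓ = -⅓ ≈ -0.33333)
Y = 2 (Y = 2/(-4 + (-⅓*5)*(-18 + 15)) = 2/(-4 - 5/3*(-3)) = 2/(-4 + 5) = 2/1 = 2*1 = 2)
20065 + Y = 20065 + 2 = 20067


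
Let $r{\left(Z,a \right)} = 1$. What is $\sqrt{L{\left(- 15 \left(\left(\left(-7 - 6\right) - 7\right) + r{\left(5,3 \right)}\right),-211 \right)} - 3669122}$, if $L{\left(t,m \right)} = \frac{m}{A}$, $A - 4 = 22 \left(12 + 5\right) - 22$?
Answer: $\frac{i \sqrt{116252480227}}{178} \approx 1915.5 i$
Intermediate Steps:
$A = 356$ ($A = 4 - \left(22 - 22 \left(12 + 5\right)\right) = 4 + \left(22 \cdot 17 - 22\right) = 4 + \left(374 - 22\right) = 4 + 352 = 356$)
$L{\left(t,m \right)} = \frac{m}{356}$
$\sqrt{L{\left(- 15 \left(\left(\left(-7 - 6\right) - 7\right) + r{\left(5,3 \right)}\right),-211 \right)} - 3669122} = \sqrt{\frac{1}{356} \left(-211\right) - 3669122} = \sqrt{- \frac{211}{356} - 3669122} = \sqrt{- \frac{1306207643}{356}} = \frac{i \sqrt{116252480227}}{178}$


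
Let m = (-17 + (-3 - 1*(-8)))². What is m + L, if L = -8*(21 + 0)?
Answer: -24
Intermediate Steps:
m = 144 (m = (-17 + (-3 + 8))² = (-17 + 5)² = (-12)² = 144)
L = -168 (L = -8*21 = -168)
m + L = 144 - 168 = -24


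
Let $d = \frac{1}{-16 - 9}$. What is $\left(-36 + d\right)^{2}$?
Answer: $\frac{811801}{625} \approx 1298.9$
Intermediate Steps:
$d = - \frac{1}{25}$ ($d = \frac{1}{-25} = - \frac{1}{25} \approx -0.04$)
$\left(-36 + d\right)^{2} = \left(-36 - \frac{1}{25}\right)^{2} = \left(- \frac{901}{25}\right)^{2} = \frac{811801}{625}$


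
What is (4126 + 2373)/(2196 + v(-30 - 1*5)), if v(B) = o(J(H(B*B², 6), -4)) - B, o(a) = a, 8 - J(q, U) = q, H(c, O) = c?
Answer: 6499/45114 ≈ 0.14406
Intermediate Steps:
J(q, U) = 8 - q
v(B) = 8 - B - B³ (v(B) = (8 - B*B²) - B = (8 - B³) - B = 8 - B - B³)
(4126 + 2373)/(2196 + v(-30 - 1*5)) = (4126 + 2373)/(2196 + (8 - (-30 - 1*5) - (-30 - 1*5)³)) = 6499/(2196 + (8 - (-30 - 5) - (-30 - 5)³)) = 6499/(2196 + (8 - 1*(-35) - 1*(-35)³)) = 6499/(2196 + (8 + 35 - 1*(-42875))) = 6499/(2196 + (8 + 35 + 42875)) = 6499/(2196 + 42918) = 6499/45114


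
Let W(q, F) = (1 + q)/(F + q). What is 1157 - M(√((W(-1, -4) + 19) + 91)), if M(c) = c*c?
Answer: 1047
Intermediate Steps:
W(q, F) = (1 + q)/(F + q)
M(c) = c²
1157 - M(√((W(-1, -4) + 19) + 91)) = 1157 - (√(((1 - 1)/(-4 - 1) + 19) + 91))² = 1157 - (√((0/(-5) + 19) + 91))² = 1157 - (√((-⅕*0 + 19) + 91))² = 1157 - (√((0 + 19) + 91))² = 1157 - (√(19 + 91))² = 1157 - (√110)² = 1157 - 1*110 = 1157 - 110 = 1047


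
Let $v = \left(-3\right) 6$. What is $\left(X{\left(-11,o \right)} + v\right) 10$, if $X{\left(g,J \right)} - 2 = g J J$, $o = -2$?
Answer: $-600$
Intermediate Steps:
$v = -18$
$X{\left(g,J \right)} = 2 + g J^{2}$ ($X{\left(g,J \right)} = 2 + g J J = 2 + J g J = 2 + g J^{2}$)
$\left(X{\left(-11,o \right)} + v\right) 10 = \left(\left(2 - 11 \left(-2\right)^{2}\right) - 18\right) 10 = \left(\left(2 - 44\right) - 18\right) 10 = \left(-42 - 18\right) 10 = \left(-60\right) 10 = -600$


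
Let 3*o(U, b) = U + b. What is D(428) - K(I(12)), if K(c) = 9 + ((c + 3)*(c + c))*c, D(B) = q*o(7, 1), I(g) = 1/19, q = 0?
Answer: -61847/6859 ≈ -9.0169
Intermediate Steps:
I(g) = 1/19
o(U, b) = U/3 + b/3 (o(U, b) = (U + b)/3 = U/3 + b/3)
D(B) = 0 (D(B) = 0*((1/3)*7 + (1/3)*1) = 0*(7/3 + 1/3) = 0*(8/3) = 0)
K(c) = 9 + 2*c**2*(3 + c) (K(c) = 9 + ((3 + c)*(2*c))*c = 9 + (2*c*(3 + c))*c = 9 + 2*c**2*(3 + c))
D(428) - K(I(12)) = 0 - (9 + 2*(1/19)**3 + 6*(1/19)**2) = 0 - (9 + 2*(1/6859) + 6*(1/361)) = 0 - (9 + 2/6859 + 6/361) = 0 - 1*61847/6859 = 0 - 61847/6859 = -61847/6859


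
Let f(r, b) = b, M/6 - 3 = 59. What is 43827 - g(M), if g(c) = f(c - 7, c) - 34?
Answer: 43489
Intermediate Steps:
M = 372 (M = 18 + 6*59 = 18 + 354 = 372)
g(c) = -34 + c (g(c) = c - 34 = -34 + c)
43827 - g(M) = 43827 - (-34 + 372) = 43827 - 1*338 = 43827 - 338 = 43489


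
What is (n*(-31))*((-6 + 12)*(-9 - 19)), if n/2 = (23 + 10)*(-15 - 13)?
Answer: -9624384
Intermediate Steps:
n = -1848 (n = 2*((23 + 10)*(-15 - 13)) = 2*(33*(-28)) = 2*(-924) = -1848)
(n*(-31))*((-6 + 12)*(-9 - 19)) = (-1848*(-31))*((-6 + 12)*(-9 - 19)) = 57288*(6*(-28)) = 57288*(-168) = -9624384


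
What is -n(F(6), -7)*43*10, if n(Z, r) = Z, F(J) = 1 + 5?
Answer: -2580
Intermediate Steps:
F(J) = 6
-n(F(6), -7)*43*10 = -6*43*10 = -258*10 = -1*2580 = -2580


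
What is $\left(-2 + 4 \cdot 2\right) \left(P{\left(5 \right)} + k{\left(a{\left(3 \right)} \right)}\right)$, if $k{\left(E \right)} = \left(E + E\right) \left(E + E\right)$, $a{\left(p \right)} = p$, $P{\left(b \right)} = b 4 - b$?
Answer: $306$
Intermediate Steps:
$P{\left(b \right)} = 3 b$ ($P{\left(b \right)} = 4 b - b = 3 b$)
$k{\left(E \right)} = 4 E^{2}$ ($k{\left(E \right)} = 2 E 2 E = 4 E^{2}$)
$\left(-2 + 4 \cdot 2\right) \left(P{\left(5 \right)} + k{\left(a{\left(3 \right)} \right)}\right) = \left(-2 + 4 \cdot 2\right) \left(3 \cdot 5 + 4 \cdot 3^{2}\right) = \left(-2 + 8\right) \left(15 + 4 \cdot 9\right) = 6 \left(15 + 36\right) = 6 \cdot 51 = 306$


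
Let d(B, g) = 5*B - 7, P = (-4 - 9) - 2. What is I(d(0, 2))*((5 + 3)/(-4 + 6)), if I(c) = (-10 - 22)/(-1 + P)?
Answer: 8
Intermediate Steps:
P = -15 (P = -13 - 2 = -15)
d(B, g) = -7 + 5*B
I(c) = 2 (I(c) = (-10 - 22)/(-1 - 15) = -32/(-16) = -32*(-1/16) = 2)
I(d(0, 2))*((5 + 3)/(-4 + 6)) = 2*((5 + 3)/(-4 + 6)) = 2*(8/2) = 2*(8*(½)) = 2*4 = 8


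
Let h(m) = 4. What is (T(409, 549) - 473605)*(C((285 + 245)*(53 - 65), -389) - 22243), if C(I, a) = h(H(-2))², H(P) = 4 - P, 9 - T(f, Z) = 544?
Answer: 10538709780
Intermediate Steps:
T(f, Z) = -535 (T(f, Z) = 9 - 1*544 = 9 - 544 = -535)
C(I, a) = 16 (C(I, a) = 4² = 16)
(T(409, 549) - 473605)*(C((285 + 245)*(53 - 65), -389) - 22243) = (-535 - 473605)*(16 - 22243) = -474140*(-22227) = 10538709780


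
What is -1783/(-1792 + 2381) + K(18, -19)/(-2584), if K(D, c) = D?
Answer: -121523/40052 ≈ -3.0341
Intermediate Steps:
-1783/(-1792 + 2381) + K(18, -19)/(-2584) = -1783/(-1792 + 2381) + 18/(-2584) = -1783/589 + 18*(-1/2584) = -1783*1/589 - 9/1292 = -1783/589 - 9/1292 = -121523/40052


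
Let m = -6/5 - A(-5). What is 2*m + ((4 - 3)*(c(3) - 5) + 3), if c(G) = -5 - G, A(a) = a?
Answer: -12/5 ≈ -2.4000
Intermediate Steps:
m = 19/5 (m = -6/5 - 1*(-5) = -6*1/5 + 5 = -6/5 + 5 = 19/5 ≈ 3.8000)
2*m + ((4 - 3)*(c(3) - 5) + 3) = 2*(19/5) + ((4 - 3)*((-5 - 1*3) - 5) + 3) = 38/5 + (1*((-5 - 3) - 5) + 3) = 38/5 + (1*(-8 - 5) + 3) = 38/5 + (1*(-13) + 3) = 38/5 + (-13 + 3) = 38/5 - 10 = -12/5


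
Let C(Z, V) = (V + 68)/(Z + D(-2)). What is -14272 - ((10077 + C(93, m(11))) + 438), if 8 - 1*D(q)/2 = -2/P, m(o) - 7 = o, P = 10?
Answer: -13558919/547 ≈ -24788.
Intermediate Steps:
m(o) = 7 + o
D(q) = 82/5 (D(q) = 16 - (-4)/10 = 16 - 2*(-⅕) = 16 + ⅖ = 82/5)
C(Z, V) = (68 + V)/(82/5 + Z) (C(Z, V) = (V + 68)/(Z + 82/5) = (68 + V)/(82/5 + Z))
-14272 - ((10077 + C(93, m(11))) + 438) = -14272 - ((10077 + 5*(68 + (7 + 11))/(82 + 5*93)) + 438) = -14272 - ((10077 + 5*(68 + 18)/(82 + 465)) + 438) = -14272 - ((10077 + 5*86/547) + 438) = -14272 - ((10077 + 5*(1/547)*86) + 438) = -14272 - ((10077 + 430/547) + 438) = -14272 - (5512549/547 + 438) = -14272 - 1*5752135/547 = -14272 - 5752135/547 = -13558919/547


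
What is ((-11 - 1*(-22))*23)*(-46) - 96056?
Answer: -107694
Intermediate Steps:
((-11 - 1*(-22))*23)*(-46) - 96056 = ((-11 + 22)*23)*(-46) - 96056 = (11*23)*(-46) - 96056 = 253*(-46) - 96056 = -11638 - 96056 = -107694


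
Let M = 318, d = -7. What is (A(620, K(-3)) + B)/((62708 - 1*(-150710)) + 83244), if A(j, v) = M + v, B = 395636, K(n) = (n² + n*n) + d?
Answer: 395965/296662 ≈ 1.3347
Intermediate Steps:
K(n) = -7 + 2*n² (K(n) = (n² + n*n) - 7 = (n² + n²) - 7 = 2*n² - 7 = -7 + 2*n²)
A(j, v) = 318 + v
(A(620, K(-3)) + B)/((62708 - 1*(-150710)) + 83244) = ((318 + (-7 + 2*(-3)²)) + 395636)/((62708 - 1*(-150710)) + 83244) = ((318 + (-7 + 2*9)) + 395636)/((62708 + 150710) + 83244) = ((318 + (-7 + 18)) + 395636)/(213418 + 83244) = ((318 + 11) + 395636)/296662 = (329 + 395636)*(1/296662) = 395965*(1/296662) = 395965/296662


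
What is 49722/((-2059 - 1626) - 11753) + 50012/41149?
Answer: -212320887/105876377 ≈ -2.0054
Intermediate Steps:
49722/((-2059 - 1626) - 11753) + 50012/41149 = 49722/(-3685 - 11753) + 50012*(1/41149) = 49722/(-15438) + 50012/41149 = 49722*(-1/15438) + 50012/41149 = -8287/2573 + 50012/41149 = -212320887/105876377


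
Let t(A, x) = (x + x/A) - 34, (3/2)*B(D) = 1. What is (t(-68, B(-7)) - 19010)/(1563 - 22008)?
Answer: 1942421/2085390 ≈ 0.93144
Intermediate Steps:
B(D) = ⅔ (B(D) = (⅔)*1 = ⅔)
t(A, x) = -34 + x + x/A
(t(-68, B(-7)) - 19010)/(1563 - 22008) = ((-34 + ⅔ + (⅔)/(-68)) - 19010)/(1563 - 22008) = ((-34 + ⅔ + (⅔)*(-1/68)) - 19010)/(-20445) = ((-34 + ⅔ - 1/102) - 19010)*(-1/20445) = (-3401/102 - 19010)*(-1/20445) = -1942421/102*(-1/20445) = 1942421/2085390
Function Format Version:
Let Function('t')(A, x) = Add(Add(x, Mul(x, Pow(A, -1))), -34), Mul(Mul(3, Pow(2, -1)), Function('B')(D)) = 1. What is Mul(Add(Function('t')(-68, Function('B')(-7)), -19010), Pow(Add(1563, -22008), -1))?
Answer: Rational(1942421, 2085390) ≈ 0.93144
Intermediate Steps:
Function('B')(D) = Rational(2, 3) (Function('B')(D) = Mul(Rational(2, 3), 1) = Rational(2, 3))
Function('t')(A, x) = Add(-34, x, Mul(x, Pow(A, -1)))
Mul(Add(Function('t')(-68, Function('B')(-7)), -19010), Pow(Add(1563, -22008), -1)) = Mul(Add(Add(-34, Rational(2, 3), Mul(Rational(2, 3), Pow(-68, -1))), -19010), Pow(Add(1563, -22008), -1)) = Mul(Add(Add(-34, Rational(2, 3), Mul(Rational(2, 3), Rational(-1, 68))), -19010), Pow(-20445, -1)) = Mul(Add(Add(-34, Rational(2, 3), Rational(-1, 102)), -19010), Rational(-1, 20445)) = Mul(Add(Rational(-3401, 102), -19010), Rational(-1, 20445)) = Mul(Rational(-1942421, 102), Rational(-1, 20445)) = Rational(1942421, 2085390)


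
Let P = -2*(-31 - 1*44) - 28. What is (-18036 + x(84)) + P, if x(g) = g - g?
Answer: -17914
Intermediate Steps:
x(g) = 0
P = 122 (P = -2*(-31 - 44) - 28 = -2*(-75) - 28 = 150 - 28 = 122)
(-18036 + x(84)) + P = (-18036 + 0) + 122 = -18036 + 122 = -17914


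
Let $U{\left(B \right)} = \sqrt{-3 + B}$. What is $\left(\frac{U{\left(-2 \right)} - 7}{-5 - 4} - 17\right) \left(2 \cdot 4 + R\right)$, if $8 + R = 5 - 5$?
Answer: $0$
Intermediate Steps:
$R = -8$ ($R = -8 + \left(5 - 5\right) = -8 + 0 = -8$)
$\left(\frac{U{\left(-2 \right)} - 7}{-5 - 4} - 17\right) \left(2 \cdot 4 + R\right) = \left(\frac{\sqrt{-3 - 2} - 7}{-5 - 4} - 17\right) \left(2 \cdot 4 - 8\right) = \left(\frac{\sqrt{-5} - 7}{-9} - 17\right) \left(8 - 8\right) = \left(\left(i \sqrt{5} - 7\right) \left(- \frac{1}{9}\right) - 17\right) 0 = \left(\left(-7 + i \sqrt{5}\right) \left(- \frac{1}{9}\right) - 17\right) 0 = \left(\left(\frac{7}{9} - \frac{i \sqrt{5}}{9}\right) - 17\right) 0 = \left(- \frac{146}{9} - \frac{i \sqrt{5}}{9}\right) 0 = 0$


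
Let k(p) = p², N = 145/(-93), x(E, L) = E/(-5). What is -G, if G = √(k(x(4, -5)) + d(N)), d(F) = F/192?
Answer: -√8744201/3720 ≈ -0.79491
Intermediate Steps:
x(E, L) = -E/5 (x(E, L) = E*(-⅕) = -E/5)
N = -145/93 (N = 145*(-1/93) = -145/93 ≈ -1.5591)
d(F) = F/192 (d(F) = F*(1/192) = F/192)
G = √8744201/3720 (G = √((-⅕*4)² + (1/192)*(-145/93)) = √((-⅘)² - 145/17856) = √(16/25 - 145/17856) = √(282071/446400) = √8744201/3720 ≈ 0.79491)
-G = -√8744201/3720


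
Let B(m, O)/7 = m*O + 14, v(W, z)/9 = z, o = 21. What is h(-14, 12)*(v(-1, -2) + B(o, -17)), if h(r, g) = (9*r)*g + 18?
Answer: 3613986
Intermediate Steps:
v(W, z) = 9*z
h(r, g) = 18 + 9*g*r (h(r, g) = 9*g*r + 18 = 18 + 9*g*r)
B(m, O) = 98 + 7*O*m (B(m, O) = 7*(m*O + 14) = 7*(O*m + 14) = 7*(14 + O*m) = 98 + 7*O*m)
h(-14, 12)*(v(-1, -2) + B(o, -17)) = (18 + 9*12*(-14))*(9*(-2) + (98 + 7*(-17)*21)) = (18 - 1512)*(-18 + (98 - 2499)) = -1494*(-18 - 2401) = -1494*(-2419) = 3613986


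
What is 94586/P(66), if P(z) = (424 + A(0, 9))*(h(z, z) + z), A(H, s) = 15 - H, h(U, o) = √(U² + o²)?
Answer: -47293/14487 + 47293*√2/14487 ≈ 1.3522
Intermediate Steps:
P(z) = 439*z + 439*√2*√(z²) (P(z) = (424 + (15 - 1*0))*(√(z² + z²) + z) = (424 + (15 + 0))*(√(2*z²) + z) = (424 + 15)*(√2*√(z²) + z) = 439*(z + √2*√(z²)) = 439*z + 439*√2*√(z²))
94586/P(66) = 94586/(439*66 + 439*√2*√(66²)) = 94586/(28974 + 439*√2*√4356) = 94586/(28974 + 439*√2*66) = 94586/(28974 + 28974*√2)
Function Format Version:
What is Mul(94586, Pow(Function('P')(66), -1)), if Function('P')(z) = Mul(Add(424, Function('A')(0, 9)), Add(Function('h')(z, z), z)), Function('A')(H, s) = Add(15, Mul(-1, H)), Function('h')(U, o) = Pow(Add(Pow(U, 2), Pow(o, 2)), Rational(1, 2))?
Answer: Add(Rational(-47293, 14487), Mul(Rational(47293, 14487), Pow(2, Rational(1, 2)))) ≈ 1.3522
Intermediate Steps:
Function('P')(z) = Add(Mul(439, z), Mul(439, Pow(2, Rational(1, 2)), Pow(Pow(z, 2), Rational(1, 2)))) (Function('P')(z) = Mul(Add(424, Add(15, Mul(-1, 0))), Add(Pow(Add(Pow(z, 2), Pow(z, 2)), Rational(1, 2)), z)) = Mul(Add(424, Add(15, 0)), Add(Pow(Mul(2, Pow(z, 2)), Rational(1, 2)), z)) = Mul(Add(424, 15), Add(Mul(Pow(2, Rational(1, 2)), Pow(Pow(z, 2), Rational(1, 2))), z)) = Mul(439, Add(z, Mul(Pow(2, Rational(1, 2)), Pow(Pow(z, 2), Rational(1, 2))))) = Add(Mul(439, z), Mul(439, Pow(2, Rational(1, 2)), Pow(Pow(z, 2), Rational(1, 2)))))
Mul(94586, Pow(Function('P')(66), -1)) = Mul(94586, Pow(Add(Mul(439, 66), Mul(439, Pow(2, Rational(1, 2)), Pow(Pow(66, 2), Rational(1, 2)))), -1)) = Mul(94586, Pow(Add(28974, Mul(439, Pow(2, Rational(1, 2)), Pow(4356, Rational(1, 2)))), -1)) = Mul(94586, Pow(Add(28974, Mul(439, Pow(2, Rational(1, 2)), 66)), -1)) = Mul(94586, Pow(Add(28974, Mul(28974, Pow(2, Rational(1, 2)))), -1))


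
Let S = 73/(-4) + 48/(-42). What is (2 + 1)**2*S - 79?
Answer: -7099/28 ≈ -253.54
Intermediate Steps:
S = -543/28 (S = 73*(-1/4) + 48*(-1/42) = -73/4 - 8/7 = -543/28 ≈ -19.393)
(2 + 1)**2*S - 79 = (2 + 1)**2*(-543/28) - 79 = 3**2*(-543/28) - 79 = 9*(-543/28) - 79 = -4887/28 - 79 = -7099/28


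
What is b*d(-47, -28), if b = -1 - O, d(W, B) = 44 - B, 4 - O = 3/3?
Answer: -288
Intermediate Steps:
O = 3 (O = 4 - 3/3 = 4 - 1*1 = 4 - 1 = 3)
b = -4 (b = -1 - 1*3 = -1 - 3 = -4)
b*d(-47, -28) = -4*(44 - 1*(-28)) = -4*(44 + 28) = -4*72 = -288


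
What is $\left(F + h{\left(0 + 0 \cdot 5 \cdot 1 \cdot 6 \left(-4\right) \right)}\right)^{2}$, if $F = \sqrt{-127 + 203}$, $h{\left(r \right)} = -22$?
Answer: $560 - 88 \sqrt{19} \approx 176.42$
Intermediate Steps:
$F = 2 \sqrt{19}$ ($F = \sqrt{76} = 2 \sqrt{19} \approx 8.7178$)
$\left(F + h{\left(0 + 0 \cdot 5 \cdot 1 \cdot 6 \left(-4\right) \right)}\right)^{2} = \left(2 \sqrt{19} - 22\right)^{2} = \left(-22 + 2 \sqrt{19}\right)^{2}$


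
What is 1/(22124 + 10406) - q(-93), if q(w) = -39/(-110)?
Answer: -63428/178915 ≈ -0.35451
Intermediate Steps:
q(w) = 39/110 (q(w) = -39*(-1/110) = 39/110)
1/(22124 + 10406) - q(-93) = 1/(22124 + 10406) - 1*39/110 = 1/32530 - 39/110 = -63428/178915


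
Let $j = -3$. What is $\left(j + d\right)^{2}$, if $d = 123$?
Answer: $14400$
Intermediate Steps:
$\left(j + d\right)^{2} = \left(-3 + 123\right)^{2} = 120^{2} = 14400$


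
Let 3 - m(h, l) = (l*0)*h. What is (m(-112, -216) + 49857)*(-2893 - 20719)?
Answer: -1177294320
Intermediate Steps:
m(h, l) = 3 (m(h, l) = 3 - l*0*h = 3 - 0*h = 3 - 1*0 = 3 + 0 = 3)
(m(-112, -216) + 49857)*(-2893 - 20719) = (3 + 49857)*(-2893 - 20719) = 49860*(-23612) = -1177294320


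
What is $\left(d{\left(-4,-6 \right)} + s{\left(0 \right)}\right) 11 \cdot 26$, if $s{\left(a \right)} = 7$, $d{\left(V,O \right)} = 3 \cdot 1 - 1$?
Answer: $2574$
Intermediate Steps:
$d{\left(V,O \right)} = 2$ ($d{\left(V,O \right)} = 3 - 1 = 2$)
$\left(d{\left(-4,-6 \right)} + s{\left(0 \right)}\right) 11 \cdot 26 = \left(2 + 7\right) 11 \cdot 26 = 9 \cdot 11 \cdot 26 = 99 \cdot 26 = 2574$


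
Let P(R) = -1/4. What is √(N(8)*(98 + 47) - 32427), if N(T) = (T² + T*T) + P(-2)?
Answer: I*√55613/2 ≈ 117.91*I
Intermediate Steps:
P(R) = -¼ (P(R) = -1*¼ = -¼)
N(T) = -¼ + 2*T² (N(T) = (T² + T*T) - ¼ = (T² + T²) - ¼ = 2*T² - ¼ = -¼ + 2*T²)
√(N(8)*(98 + 47) - 32427) = √((-¼ + 2*8²)*(98 + 47) - 32427) = √((-¼ + 2*64)*145 - 32427) = √((-¼ + 128)*145 - 32427) = √((511/4)*145 - 32427) = √(74095/4 - 32427) = √(-55613/4) = I*√55613/2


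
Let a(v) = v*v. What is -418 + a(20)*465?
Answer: 185582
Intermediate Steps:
a(v) = v²
-418 + a(20)*465 = -418 + 20²*465 = -418 + 400*465 = -418 + 186000 = 185582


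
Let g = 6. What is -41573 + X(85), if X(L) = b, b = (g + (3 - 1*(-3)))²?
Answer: -41429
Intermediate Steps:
b = 144 (b = (6 + (3 - 1*(-3)))² = (6 + (3 + 3))² = (6 + 6)² = 12² = 144)
X(L) = 144
-41573 + X(85) = -41573 + 144 = -41429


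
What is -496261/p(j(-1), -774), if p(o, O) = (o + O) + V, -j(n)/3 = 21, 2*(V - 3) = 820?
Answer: 496261/424 ≈ 1170.4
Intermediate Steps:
V = 413 (V = 3 + (1/2)*820 = 3 + 410 = 413)
j(n) = -63 (j(n) = -3*21 = -63)
p(o, O) = 413 + O + o (p(o, O) = (o + O) + 413 = (O + o) + 413 = 413 + O + o)
-496261/p(j(-1), -774) = -496261/(413 - 774 - 63) = -496261/(-424) = -496261*(-1/424) = 496261/424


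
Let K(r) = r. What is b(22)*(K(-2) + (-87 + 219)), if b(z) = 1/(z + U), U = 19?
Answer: 130/41 ≈ 3.1707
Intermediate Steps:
b(z) = 1/(19 + z) (b(z) = 1/(z + 19) = 1/(19 + z))
b(22)*(K(-2) + (-87 + 219)) = (-2 + (-87 + 219))/(19 + 22) = (-2 + 132)/41 = (1/41)*130 = 130/41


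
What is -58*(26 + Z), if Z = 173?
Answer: -11542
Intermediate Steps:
-58*(26 + Z) = -58*(26 + 173) = -58*199 = -11542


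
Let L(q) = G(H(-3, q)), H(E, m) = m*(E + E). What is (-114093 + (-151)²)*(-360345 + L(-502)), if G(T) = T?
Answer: 32621644236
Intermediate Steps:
H(E, m) = 2*E*m (H(E, m) = m*(2*E) = 2*E*m)
L(q) = -6*q (L(q) = 2*(-3)*q = -6*q)
(-114093 + (-151)²)*(-360345 + L(-502)) = (-114093 + (-151)²)*(-360345 - 6*(-502)) = (-114093 + 22801)*(-360345 + 3012) = -91292*(-357333) = 32621644236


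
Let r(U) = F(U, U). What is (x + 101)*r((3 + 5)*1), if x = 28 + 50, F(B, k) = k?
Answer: 1432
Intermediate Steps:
r(U) = U
x = 78
(x + 101)*r((3 + 5)*1) = (78 + 101)*((3 + 5)*1) = 179*(8*1) = 179*8 = 1432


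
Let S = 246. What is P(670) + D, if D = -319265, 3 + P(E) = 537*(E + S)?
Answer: 172624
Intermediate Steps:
P(E) = 132099 + 537*E (P(E) = -3 + 537*(E + 246) = -3 + 537*(246 + E) = -3 + (132102 + 537*E) = 132099 + 537*E)
P(670) + D = (132099 + 537*670) - 319265 = (132099 + 359790) - 319265 = 491889 - 319265 = 172624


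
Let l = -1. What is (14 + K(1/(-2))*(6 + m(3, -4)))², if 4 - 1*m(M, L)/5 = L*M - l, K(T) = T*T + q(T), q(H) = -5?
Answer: 2199289/16 ≈ 1.3746e+5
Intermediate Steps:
K(T) = -5 + T² (K(T) = T*T - 5 = T² - 5 = -5 + T²)
m(M, L) = 15 - 5*L*M (m(M, L) = 20 - 5*(L*M - 1*(-1)) = 20 - 5*(L*M + 1) = 20 - 5*(1 + L*M) = 20 + (-5 - 5*L*M) = 15 - 5*L*M)
(14 + K(1/(-2))*(6 + m(3, -4)))² = (14 + (-5 + (1/(-2))²)*(6 + (15 - 5*(-4)*3)))² = (14 + (-5 + (-½)²)*(6 + (15 + 60)))² = (14 + (-5 + ¼)*(6 + 75))² = (14 - 19/4*81)² = (14 - 1539/4)² = (-1483/4)² = 2199289/16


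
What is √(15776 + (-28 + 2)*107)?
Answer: √12994 ≈ 113.99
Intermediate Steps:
√(15776 + (-28 + 2)*107) = √(15776 - 26*107) = √(15776 - 2782) = √12994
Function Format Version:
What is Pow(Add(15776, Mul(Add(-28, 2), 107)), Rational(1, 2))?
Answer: Pow(12994, Rational(1, 2)) ≈ 113.99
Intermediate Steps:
Pow(Add(15776, Mul(Add(-28, 2), 107)), Rational(1, 2)) = Pow(Add(15776, Mul(-26, 107)), Rational(1, 2)) = Pow(Add(15776, -2782), Rational(1, 2)) = Pow(12994, Rational(1, 2))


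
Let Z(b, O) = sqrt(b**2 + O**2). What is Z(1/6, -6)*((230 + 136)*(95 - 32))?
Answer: 3843*sqrt(1297) ≈ 1.3840e+5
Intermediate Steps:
Z(b, O) = sqrt(O**2 + b**2)
Z(1/6, -6)*((230 + 136)*(95 - 32)) = sqrt((-6)**2 + (1/6)**2)*((230 + 136)*(95 - 32)) = sqrt(36 + (1/6)**2)*(366*63) = sqrt(36 + 1/36)*23058 = sqrt(1297/36)*23058 = (sqrt(1297)/6)*23058 = 3843*sqrt(1297)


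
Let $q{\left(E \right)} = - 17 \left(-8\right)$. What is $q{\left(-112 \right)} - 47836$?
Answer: $-47700$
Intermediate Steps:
$q{\left(E \right)} = 136$ ($q{\left(E \right)} = \left(-1\right) \left(-136\right) = 136$)
$q{\left(-112 \right)} - 47836 = 136 - 47836 = -47700$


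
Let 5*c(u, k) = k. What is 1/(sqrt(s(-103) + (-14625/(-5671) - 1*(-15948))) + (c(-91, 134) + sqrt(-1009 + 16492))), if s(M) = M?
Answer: 28355/(759914 + 10*sqrt(127415489255) + 28355*sqrt(15483)) ≈ 0.0036086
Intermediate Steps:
c(u, k) = k/5
1/(sqrt(s(-103) + (-14625/(-5671) - 1*(-15948))) + (c(-91, 134) + sqrt(-1009 + 16492))) = 1/(sqrt(-103 + (-14625/(-5671) - 1*(-15948))) + ((1/5)*134 + sqrt(-1009 + 16492))) = 1/(sqrt(-103 + (-14625*(-1/5671) + 15948)) + (134/5 + sqrt(15483))) = 1/(sqrt(-103 + (14625/5671 + 15948)) + (134/5 + sqrt(15483))) = 1/(sqrt(-103 + 90455733/5671) + (134/5 + sqrt(15483))) = 1/(sqrt(89871620/5671) + (134/5 + sqrt(15483))) = 1/(2*sqrt(127415489255)/5671 + (134/5 + sqrt(15483))) = 1/(134/5 + sqrt(15483) + 2*sqrt(127415489255)/5671)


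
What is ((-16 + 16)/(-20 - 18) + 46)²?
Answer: 2116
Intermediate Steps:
((-16 + 16)/(-20 - 18) + 46)² = (0/(-38) + 46)² = (0*(-1/38) + 46)² = (0 + 46)² = 46² = 2116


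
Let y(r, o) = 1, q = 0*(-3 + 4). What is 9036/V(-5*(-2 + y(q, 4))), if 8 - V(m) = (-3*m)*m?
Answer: 9036/83 ≈ 108.87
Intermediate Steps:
q = 0 (q = 0*1 = 0)
V(m) = 8 + 3*m**2 (V(m) = 8 - (-3*m)*m = 8 - (-3)*m**2 = 8 + 3*m**2)
9036/V(-5*(-2 + y(q, 4))) = 9036/(8 + 3*(-5*(-2 + 1))**2) = 9036/(8 + 3*(-5*(-1))**2) = 9036/(8 + 3*5**2) = 9036/(8 + 3*25) = 9036/(8 + 75) = 9036/83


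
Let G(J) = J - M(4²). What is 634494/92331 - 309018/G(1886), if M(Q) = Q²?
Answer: -4582952623/25083255 ≈ -182.71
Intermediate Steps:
G(J) = -256 + J (G(J) = J - (4²)² = J - 1*16² = J - 1*256 = J - 256 = -256 + J)
634494/92331 - 309018/G(1886) = 634494/92331 - 309018/(-256 + 1886) = 634494*(1/92331) - 309018/1630 = 211498/30777 - 309018*1/1630 = 211498/30777 - 154509/815 = -4582952623/25083255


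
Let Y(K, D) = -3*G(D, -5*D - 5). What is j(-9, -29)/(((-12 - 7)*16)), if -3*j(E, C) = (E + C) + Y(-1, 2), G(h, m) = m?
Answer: 7/912 ≈ 0.0076754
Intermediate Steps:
Y(K, D) = 15 + 15*D (Y(K, D) = -3*(-5*D - 5) = -3*(-5 - 5*D) = 15 + 15*D)
j(E, C) = -15 - C/3 - E/3 (j(E, C) = -((E + C) + (15 + 15*2))/3 = -((C + E) + (15 + 30))/3 = -((C + E) + 45)/3 = -(45 + C + E)/3 = -15 - C/3 - E/3)
j(-9, -29)/(((-12 - 7)*16)) = (-15 - 1/3*(-29) - 1/3*(-9))/(((-12 - 7)*16)) = (-15 + 29/3 + 3)/((-19*16)) = -7/3/(-304) = -7/3*(-1/304) = 7/912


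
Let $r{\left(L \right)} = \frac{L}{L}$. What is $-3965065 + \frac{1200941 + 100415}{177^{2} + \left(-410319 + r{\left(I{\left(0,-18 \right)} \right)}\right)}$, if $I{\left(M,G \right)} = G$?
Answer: $- \frac{1502717320641}{378989} \approx -3.9651 \cdot 10^{6}$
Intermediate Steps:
$r{\left(L \right)} = 1$
$-3965065 + \frac{1200941 + 100415}{177^{2} + \left(-410319 + r{\left(I{\left(0,-18 \right)} \right)}\right)} = -3965065 + \frac{1200941 + 100415}{177^{2} + \left(-410319 + 1\right)} = -3965065 + \frac{1301356}{31329 - 410318} = -3965065 + \frac{1301356}{-378989} = -3965065 + 1301356 \left(- \frac{1}{378989}\right) = -3965065 - \frac{1301356}{378989} = - \frac{1502717320641}{378989}$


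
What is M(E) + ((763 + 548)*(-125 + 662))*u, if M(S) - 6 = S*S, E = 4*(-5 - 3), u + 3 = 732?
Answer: 513222133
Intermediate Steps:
u = 729 (u = -3 + 732 = 729)
E = -32 (E = 4*(-8) = -32)
M(S) = 6 + S² (M(S) = 6 + S*S = 6 + S²)
M(E) + ((763 + 548)*(-125 + 662))*u = (6 + (-32)²) + ((763 + 548)*(-125 + 662))*729 = (6 + 1024) + (1311*537)*729 = 1030 + 704007*729 = 1030 + 513221103 = 513222133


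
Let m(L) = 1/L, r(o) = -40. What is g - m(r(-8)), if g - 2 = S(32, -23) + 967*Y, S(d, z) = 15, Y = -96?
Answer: -3712599/40 ≈ -92815.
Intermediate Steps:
g = -92815 (g = 2 + (15 + 967*(-96)) = 2 + (15 - 92832) = 2 - 92817 = -92815)
g - m(r(-8)) = -92815 - 1/(-40) = -92815 - 1*(-1/40) = -92815 + 1/40 = -3712599/40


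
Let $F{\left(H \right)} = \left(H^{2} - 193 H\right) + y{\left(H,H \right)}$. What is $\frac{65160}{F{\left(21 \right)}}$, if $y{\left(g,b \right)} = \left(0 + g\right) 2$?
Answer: $- \frac{2172}{119} \approx -18.252$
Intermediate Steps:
$y{\left(g,b \right)} = 2 g$ ($y{\left(g,b \right)} = g 2 = 2 g$)
$F{\left(H \right)} = H^{2} - 191 H$ ($F{\left(H \right)} = \left(H^{2} - 193 H\right) + 2 H = H^{2} - 191 H$)
$\frac{65160}{F{\left(21 \right)}} = \frac{65160}{21 \left(-191 + 21\right)} = \frac{65160}{21 \left(-170\right)} = \frac{65160}{-3570} = 65160 \left(- \frac{1}{3570}\right) = - \frac{2172}{119}$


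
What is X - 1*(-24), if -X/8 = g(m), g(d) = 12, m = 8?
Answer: -72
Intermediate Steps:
X = -96 (X = -8*12 = -96)
X - 1*(-24) = -96 - 1*(-24) = -96 + 24 = -72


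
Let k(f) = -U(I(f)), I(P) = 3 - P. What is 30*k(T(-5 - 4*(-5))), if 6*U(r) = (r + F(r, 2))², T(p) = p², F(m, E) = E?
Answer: -242000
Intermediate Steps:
U(r) = (2 + r)²/6 (U(r) = (r + 2)²/6 = (2 + r)²/6)
k(f) = -(5 - f)²/6 (k(f) = -(2 + (3 - f))²/6 = -(5 - f)²/6)
30*k(T(-5 - 4*(-5))) = 30*(-(-5 + (-5 - 4*(-5))²)²/6) = 30*(-(-5 + (-5 + 20)²)²/6) = 30*(-(-5 + 15²)²/6) = 30*(-(-5 + 225)²/6) = 30*(-⅙*220²) = 30*(-⅙*48400) = 30*(-24200/3) = -242000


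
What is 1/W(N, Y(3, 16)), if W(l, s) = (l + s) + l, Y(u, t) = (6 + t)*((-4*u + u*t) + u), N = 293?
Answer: 1/1444 ≈ 0.00069252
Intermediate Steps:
Y(u, t) = (6 + t)*(-3*u + t*u) (Y(u, t) = (6 + t)*((-4*u + t*u) + u) = (6 + t)*(-3*u + t*u))
W(l, s) = s + 2*l
1/W(N, Y(3, 16)) = 1/(3*(-18 + 16² + 3*16) + 2*293) = 1/(3*(-18 + 256 + 48) + 586) = 1/(3*286 + 586) = 1/(858 + 586) = 1/1444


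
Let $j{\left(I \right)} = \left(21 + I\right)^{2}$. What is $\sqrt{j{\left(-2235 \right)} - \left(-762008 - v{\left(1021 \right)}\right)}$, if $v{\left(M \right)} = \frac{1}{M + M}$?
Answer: $\frac{\sqrt{23616726024298}}{2042} \approx 2379.9$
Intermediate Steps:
$v{\left(M \right)} = \frac{1}{2 M}$
$\sqrt{j{\left(-2235 \right)} - \left(-762008 - v{\left(1021 \right)}\right)} = \sqrt{\left(21 - 2235\right)^{2} + \left(827906 - \left(65898 - \frac{1}{2 \cdot 1021}\right)\right)} = \sqrt{\left(-2214\right)^{2} + \left(827906 - \left(65898 - \frac{1}{2} \cdot \frac{1}{1021}\right)\right)} = \sqrt{4901796 + \left(827906 - \left(65898 - \frac{1}{2042}\right)\right)} = \sqrt{4901796 + \left(827906 - \frac{134563715}{2042}\right)} = \sqrt{4901796 + \frac{1556020337}{2042}} = \sqrt{\frac{11565487769}{2042}} = \frac{\sqrt{23616726024298}}{2042}$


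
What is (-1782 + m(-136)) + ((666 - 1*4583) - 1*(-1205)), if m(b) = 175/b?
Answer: -611359/136 ≈ -4495.3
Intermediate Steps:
(-1782 + m(-136)) + ((666 - 1*4583) - 1*(-1205)) = (-1782 + 175/(-136)) + ((666 - 1*4583) - 1*(-1205)) = (-1782 + 175*(-1/136)) + ((666 - 4583) + 1205) = (-1782 - 175/136) + (-3917 + 1205) = -242527/136 - 2712 = -611359/136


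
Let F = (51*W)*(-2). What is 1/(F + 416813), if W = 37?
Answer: 1/413039 ≈ 2.4211e-6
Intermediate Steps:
F = -3774 (F = (51*37)*(-2) = 1887*(-2) = -3774)
1/(F + 416813) = 1/(-3774 + 416813) = 1/413039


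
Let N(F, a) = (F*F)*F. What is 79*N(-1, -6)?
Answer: -79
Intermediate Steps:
N(F, a) = F³ (N(F, a) = F²*F = F³)
79*N(-1, -6) = 79*(-1)³ = 79*(-1) = -79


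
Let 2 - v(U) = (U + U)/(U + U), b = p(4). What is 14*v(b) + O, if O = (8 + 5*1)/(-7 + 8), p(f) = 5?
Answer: 27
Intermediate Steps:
b = 5
v(U) = 1 (v(U) = 2 - (U + U)/(U + U) = 2 - 2*U/(2*U) = 2 - 2*U*1/(2*U) = 2 - 1*1 = 2 - 1 = 1)
O = 13 (O = (8 + 5)/1 = 13*1 = 13)
14*v(b) + O = 14*1 + 13 = 14 + 13 = 27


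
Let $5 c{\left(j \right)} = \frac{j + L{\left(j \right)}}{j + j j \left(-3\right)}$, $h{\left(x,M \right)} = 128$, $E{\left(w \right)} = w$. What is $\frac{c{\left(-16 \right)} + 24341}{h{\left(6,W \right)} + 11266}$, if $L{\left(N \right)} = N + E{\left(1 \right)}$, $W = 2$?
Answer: $\frac{95416751}{44664480} \approx 2.1363$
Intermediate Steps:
$L{\left(N \right)} = 1 + N$ ($L{\left(N \right)} = N + 1 = 1 + N$)
$c{\left(j \right)} = \frac{1 + 2 j}{5 \left(j - 3 j^{2}\right)}$ ($c{\left(j \right)} = \frac{\left(j + \left(1 + j\right)\right) \frac{1}{j + j j \left(-3\right)}}{5} = \frac{\left(1 + 2 j\right) \frac{1}{j + j^{2} \left(-3\right)}}{5} = \frac{\left(1 + 2 j\right) \frac{1}{j - 3 j^{2}}}{5} = \frac{\frac{1}{j - 3 j^{2}} \left(1 + 2 j\right)}{5} = \frac{1 + 2 j}{5 \left(j - 3 j^{2}\right)}$)
$\frac{c{\left(-16 \right)} + 24341}{h{\left(6,W \right)} + 11266} = \frac{\frac{-1 - -32}{5 \left(-16\right) \left(-1 + 3 \left(-16\right)\right)} + 24341}{128 + 11266} = \frac{\frac{1}{5} \left(- \frac{1}{16}\right) \frac{1}{-1 - 48} \left(-1 + 32\right) + 24341}{11394} = \left(\frac{1}{5} \left(- \frac{1}{16}\right) \frac{1}{-49} \cdot 31 + 24341\right) \frac{1}{11394} = \left(\frac{1}{5} \left(- \frac{1}{16}\right) \left(- \frac{1}{49}\right) 31 + 24341\right) \frac{1}{11394} = \left(\frac{31}{3920} + 24341\right) \frac{1}{11394} = \frac{95416751}{3920} \cdot \frac{1}{11394} = \frac{95416751}{44664480}$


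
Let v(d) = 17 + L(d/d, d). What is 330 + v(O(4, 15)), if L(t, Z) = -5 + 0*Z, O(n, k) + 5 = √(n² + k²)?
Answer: 342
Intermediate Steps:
O(n, k) = -5 + √(k² + n²) (O(n, k) = -5 + √(n² + k²) = -5 + √(k² + n²))
L(t, Z) = -5 (L(t, Z) = -5 + 0 = -5)
v(d) = 12 (v(d) = 17 - 5 = 12)
330 + v(O(4, 15)) = 330 + 12 = 342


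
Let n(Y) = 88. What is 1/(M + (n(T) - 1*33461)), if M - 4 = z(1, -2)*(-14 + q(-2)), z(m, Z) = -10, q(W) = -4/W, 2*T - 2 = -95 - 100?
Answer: -1/33249 ≈ -3.0076e-5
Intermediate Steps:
T = -193/2 (T = 1 + (-95 - 100)/2 = 1 + (½)*(-195) = 1 - 195/2 = -193/2 ≈ -96.500)
M = 124 (M = 4 - 10*(-14 - 4/(-2)) = 4 - 10*(-14 - 4*(-½)) = 4 - 10*(-14 + 2) = 4 - 10*(-12) = 4 + 120 = 124)
1/(M + (n(T) - 1*33461)) = 1/(124 + (88 - 1*33461)) = 1/(124 + (88 - 33461)) = 1/(124 - 33373) = 1/(-33249) = -1/33249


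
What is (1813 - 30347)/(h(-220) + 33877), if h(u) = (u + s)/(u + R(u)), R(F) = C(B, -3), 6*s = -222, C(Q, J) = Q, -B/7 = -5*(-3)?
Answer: -4636775/5505141 ≈ -0.84226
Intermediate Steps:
B = -105 (B = -(-35)*(-3) = -7*15 = -105)
s = -37 (s = (⅙)*(-222) = -37)
R(F) = -105
h(u) = (-37 + u)/(-105 + u) (h(u) = (u - 37)/(u - 105) = (-37 + u)/(-105 + u))
(1813 - 30347)/(h(-220) + 33877) = (1813 - 30347)/((-37 - 220)/(-105 - 220) + 33877) = -28534/(-257/(-325) + 33877) = -28534/(-1/325*(-257) + 33877) = -28534/(257/325 + 33877) = -28534/11010282/325 = -28534*325/11010282 = -4636775/5505141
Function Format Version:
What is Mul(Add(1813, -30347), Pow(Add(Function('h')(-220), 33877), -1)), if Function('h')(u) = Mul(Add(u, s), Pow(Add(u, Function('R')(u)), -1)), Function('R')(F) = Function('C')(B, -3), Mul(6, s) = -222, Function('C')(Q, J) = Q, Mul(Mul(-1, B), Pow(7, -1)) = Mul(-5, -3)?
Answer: Rational(-4636775, 5505141) ≈ -0.84226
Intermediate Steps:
B = -105 (B = Mul(-7, Mul(-5, -3)) = Mul(-7, 15) = -105)
s = -37 (s = Mul(Rational(1, 6), -222) = -37)
Function('R')(F) = -105
Function('h')(u) = Mul(Pow(Add(-105, u), -1), Add(-37, u)) (Function('h')(u) = Mul(Add(u, -37), Pow(Add(u, -105), -1)) = Mul(Add(-37, u), Pow(Add(-105, u), -1)) = Mul(Pow(Add(-105, u), -1), Add(-37, u)))
Mul(Add(1813, -30347), Pow(Add(Function('h')(-220), 33877), -1)) = Mul(Add(1813, -30347), Pow(Add(Mul(Pow(Add(-105, -220), -1), Add(-37, -220)), 33877), -1)) = Mul(-28534, Pow(Add(Mul(Pow(-325, -1), -257), 33877), -1)) = Mul(-28534, Pow(Add(Mul(Rational(-1, 325), -257), 33877), -1)) = Mul(-28534, Pow(Add(Rational(257, 325), 33877), -1)) = Mul(-28534, Pow(Rational(11010282, 325), -1)) = Mul(-28534, Rational(325, 11010282)) = Rational(-4636775, 5505141)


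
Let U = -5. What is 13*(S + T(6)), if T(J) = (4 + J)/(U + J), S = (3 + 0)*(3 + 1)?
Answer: 286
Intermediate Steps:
S = 12 (S = 3*4 = 12)
T(J) = (4 + J)/(-5 + J)
13*(S + T(6)) = 13*(12 + (4 + 6)/(-5 + 6)) = 13*(12 + 10/1) = 13*(12 + 1*10) = 13*(12 + 10) = 13*22 = 286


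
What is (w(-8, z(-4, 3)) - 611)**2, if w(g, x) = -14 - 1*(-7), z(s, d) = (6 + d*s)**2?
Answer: 381924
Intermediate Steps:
w(g, x) = -7 (w(g, x) = -14 + 7 = -7)
(w(-8, z(-4, 3)) - 611)**2 = (-7 - 611)**2 = (-618)**2 = 381924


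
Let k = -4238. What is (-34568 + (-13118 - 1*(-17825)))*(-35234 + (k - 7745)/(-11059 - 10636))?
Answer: 22825439249067/21695 ≈ 1.0521e+9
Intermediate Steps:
(-34568 + (-13118 - 1*(-17825)))*(-35234 + (k - 7745)/(-11059 - 10636)) = (-34568 + (-13118 - 1*(-17825)))*(-35234 + (-4238 - 7745)/(-11059 - 10636)) = (-34568 + (-13118 + 17825))*(-35234 - 11983/(-21695)) = (-34568 + 4707)*(-35234 - 11983*(-1/21695)) = -29861*(-35234 + 11983/21695) = -29861*(-764389647/21695) = 22825439249067/21695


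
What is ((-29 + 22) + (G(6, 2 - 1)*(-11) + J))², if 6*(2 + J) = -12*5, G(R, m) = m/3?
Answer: 4624/9 ≈ 513.78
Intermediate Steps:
G(R, m) = m/3 (G(R, m) = m*(⅓) = m/3)
J = -12 (J = -2 + (-12*5)/6 = -2 + (⅙)*(-60) = -2 - 10 = -12)
((-29 + 22) + (G(6, 2 - 1)*(-11) + J))² = ((-29 + 22) + (((2 - 1)/3)*(-11) - 12))² = (-7 + (((⅓)*1)*(-11) - 12))² = (-7 + ((⅓)*(-11) - 12))² = (-7 + (-11/3 - 12))² = (-7 - 47/3)² = (-68/3)² = 4624/9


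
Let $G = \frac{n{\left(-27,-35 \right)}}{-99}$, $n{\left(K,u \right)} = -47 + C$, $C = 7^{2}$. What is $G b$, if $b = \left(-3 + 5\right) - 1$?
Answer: $- \frac{2}{99} \approx -0.020202$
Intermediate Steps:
$C = 49$
$b = 1$ ($b = 2 - 1 = 1$)
$n{\left(K,u \right)} = 2$ ($n{\left(K,u \right)} = -47 + 49 = 2$)
$G = - \frac{2}{99}$ ($G = \frac{2}{-99} = 2 \left(- \frac{1}{99}\right) = - \frac{2}{99} \approx -0.020202$)
$G b = \left(- \frac{2}{99}\right) 1 = - \frac{2}{99}$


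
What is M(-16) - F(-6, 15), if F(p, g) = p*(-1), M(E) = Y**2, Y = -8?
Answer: 58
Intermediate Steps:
M(E) = 64 (M(E) = (-8)**2 = 64)
F(p, g) = -p
M(-16) - F(-6, 15) = 64 - (-1)*(-6) = 64 - 1*6 = 64 - 6 = 58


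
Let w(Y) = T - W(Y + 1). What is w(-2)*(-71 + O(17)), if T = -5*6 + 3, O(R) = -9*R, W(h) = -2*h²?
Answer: 5600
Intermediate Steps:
T = -27 (T = -30 + 3 = -27)
w(Y) = -27 + 2*(1 + Y)² (w(Y) = -27 - (-2)*(Y + 1)² = -27 - (-2)*(1 + Y)² = -27 + 2*(1 + Y)²)
w(-2)*(-71 + O(17)) = (-27 + 2*(1 - 2)²)*(-71 - 9*17) = (-27 + 2*(-1)²)*(-71 - 153) = (-27 + 2*1)*(-224) = (-27 + 2)*(-224) = -25*(-224) = 5600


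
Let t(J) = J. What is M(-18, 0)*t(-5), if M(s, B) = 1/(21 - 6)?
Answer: -⅓ ≈ -0.33333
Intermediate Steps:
M(s, B) = 1/15
M(-18, 0)*t(-5) = (1/15)*(-5) = -⅓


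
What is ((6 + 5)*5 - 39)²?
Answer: 256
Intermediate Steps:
((6 + 5)*5 - 39)² = (11*5 - 39)² = (55 - 39)² = 16² = 256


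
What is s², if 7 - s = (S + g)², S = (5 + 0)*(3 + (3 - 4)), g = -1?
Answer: 5476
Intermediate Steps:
S = 10 (S = 5*(3 - 1) = 5*2 = 10)
s = -74 (s = 7 - (10 - 1)² = 7 - 1*9² = 7 - 1*81 = 7 - 81 = -74)
s² = (-74)² = 5476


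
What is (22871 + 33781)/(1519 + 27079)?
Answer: 28326/14299 ≈ 1.9810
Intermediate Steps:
(22871 + 33781)/(1519 + 27079) = 56652/28598 = 56652*(1/28598) = 28326/14299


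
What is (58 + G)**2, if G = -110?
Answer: 2704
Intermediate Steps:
(58 + G)**2 = (58 - 110)**2 = (-52)**2 = 2704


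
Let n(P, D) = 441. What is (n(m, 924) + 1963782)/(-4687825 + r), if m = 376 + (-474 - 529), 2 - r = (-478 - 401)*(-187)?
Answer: -1964223/4852196 ≈ -0.40481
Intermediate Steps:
r = -164371 (r = 2 - (-478 - 401)*(-187) = 2 - (-879)*(-187) = 2 - 1*164373 = 2 - 164373 = -164371)
m = -627 (m = 376 - 1003 = -627)
(n(m, 924) + 1963782)/(-4687825 + r) = (441 + 1963782)/(-4687825 - 164371) = 1964223/(-4852196) = 1964223*(-1/4852196) = -1964223/4852196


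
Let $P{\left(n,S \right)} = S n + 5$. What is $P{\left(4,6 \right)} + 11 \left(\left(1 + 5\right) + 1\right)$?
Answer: $106$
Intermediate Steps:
$P{\left(n,S \right)} = 5 + S n$
$P{\left(4,6 \right)} + 11 \left(\left(1 + 5\right) + 1\right) = \left(5 + 6 \cdot 4\right) + 11 \left(\left(1 + 5\right) + 1\right) = \left(5 + 24\right) + 11 \left(6 + 1\right) = 29 + 11 \cdot 7 = 29 + 77 = 106$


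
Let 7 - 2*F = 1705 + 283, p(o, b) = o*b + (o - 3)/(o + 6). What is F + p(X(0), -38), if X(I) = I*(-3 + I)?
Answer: -991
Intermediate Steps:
p(o, b) = b*o + (-3 + o)/(6 + o)
F = -1981/2 (F = 7/2 - (1705 + 283)/2 = 7/2 - ½*1988 = 7/2 - 994 = -1981/2 ≈ -990.50)
F + p(X(0), -38) = -1981/2 + (-3 + 0*(-3 + 0) - 38*(0*(-3 + 0))² + 6*(-38)*(0*(-3 + 0)))/(6 + 0*(-3 + 0)) = -1981/2 + (-3 + 0*(-3) - 38*(0*(-3))² + 6*(-38)*(0*(-3)))/(6 + 0*(-3)) = -1981/2 + (-3 + 0 - 38*0² + 6*(-38)*0)/(6 + 0) = -1981/2 + (-3 + 0 - 38*0 + 0)/6 = -1981/2 + (-3 + 0 + 0 + 0)/6 = -1981/2 + (⅙)*(-3) = -1981/2 - ½ = -991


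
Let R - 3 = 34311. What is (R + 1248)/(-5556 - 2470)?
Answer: -17781/4013 ≈ -4.4308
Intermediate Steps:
R = 34314 (R = 3 + 34311 = 34314)
(R + 1248)/(-5556 - 2470) = (34314 + 1248)/(-5556 - 2470) = 35562/(-8026) = 35562*(-1/8026) = -17781/4013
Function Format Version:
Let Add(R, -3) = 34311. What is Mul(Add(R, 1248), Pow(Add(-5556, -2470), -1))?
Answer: Rational(-17781, 4013) ≈ -4.4308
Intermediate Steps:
R = 34314 (R = Add(3, 34311) = 34314)
Mul(Add(R, 1248), Pow(Add(-5556, -2470), -1)) = Mul(Add(34314, 1248), Pow(Add(-5556, -2470), -1)) = Mul(35562, Pow(-8026, -1)) = Mul(35562, Rational(-1, 8026)) = Rational(-17781, 4013)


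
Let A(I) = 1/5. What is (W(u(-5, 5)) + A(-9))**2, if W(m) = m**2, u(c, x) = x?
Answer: 15876/25 ≈ 635.04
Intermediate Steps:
A(I) = 1/5
(W(u(-5, 5)) + A(-9))**2 = (5**2 + 1/5)**2 = (25 + 1/5)**2 = (126/5)**2 = 15876/25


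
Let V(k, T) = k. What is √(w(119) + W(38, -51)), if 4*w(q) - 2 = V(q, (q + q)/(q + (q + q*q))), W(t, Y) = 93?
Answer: √493/2 ≈ 11.102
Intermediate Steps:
w(q) = ½ + q/4
√(w(119) + W(38, -51)) = √((½ + (¼)*119) + 93) = √((½ + 119/4) + 93) = √(121/4 + 93) = √(493/4) = √493/2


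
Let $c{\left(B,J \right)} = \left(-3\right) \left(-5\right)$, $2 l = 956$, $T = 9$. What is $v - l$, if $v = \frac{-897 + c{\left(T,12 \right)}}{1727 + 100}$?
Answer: $- \frac{13876}{29} \approx -478.48$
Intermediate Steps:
$l = 478$ ($l = \frac{1}{2} \cdot 956 = 478$)
$c{\left(B,J \right)} = 15$
$v = - \frac{14}{29}$ ($v = \frac{-897 + 15}{1727 + 100} = - \frac{882}{1827} = \left(-882\right) \frac{1}{1827} = - \frac{14}{29} \approx -0.48276$)
$v - l = - \frac{14}{29} - 478 = - \frac{13876}{29}$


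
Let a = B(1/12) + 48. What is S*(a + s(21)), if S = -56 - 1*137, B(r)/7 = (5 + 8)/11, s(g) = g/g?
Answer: -121590/11 ≈ -11054.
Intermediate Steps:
s(g) = 1
B(r) = 91/11 (B(r) = 7*((5 + 8)/11) = 7*(13*(1/11)) = 7*(13/11) = 91/11)
S = -193 (S = -56 - 137 = -193)
a = 619/11 (a = 91/11 + 48 = 619/11 ≈ 56.273)
S*(a + s(21)) = -193*(619/11 + 1) = -193*630/11 = -121590/11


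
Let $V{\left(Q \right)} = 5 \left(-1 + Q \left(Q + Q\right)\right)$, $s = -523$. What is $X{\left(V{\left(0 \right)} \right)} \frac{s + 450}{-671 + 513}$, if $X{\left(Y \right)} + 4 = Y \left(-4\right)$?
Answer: $\frac{584}{79} \approx 7.3924$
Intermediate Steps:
$V{\left(Q \right)} = -5 + 10 Q^{2}$ ($V{\left(Q \right)} = 5 \left(-1 + Q 2 Q\right) = 5 \left(-1 + 2 Q^{2}\right) = -5 + 10 Q^{2}$)
$X{\left(Y \right)} = -4 - 4 Y$ ($X{\left(Y \right)} = -4 + Y \left(-4\right) = -4 - 4 Y$)
$X{\left(V{\left(0 \right)} \right)} \frac{s + 450}{-671 + 513} = \left(-4 - 4 \left(-5 + 10 \cdot 0^{2}\right)\right) \frac{-523 + 450}{-671 + 513} = \left(-4 - 4 \left(-5 + 10 \cdot 0\right)\right) \left(- \frac{73}{-158}\right) = \left(-4 - 4 \left(-5 + 0\right)\right) \left(\left(-73\right) \left(- \frac{1}{158}\right)\right) = \left(-4 - -20\right) \frac{73}{158} = \left(-4 + 20\right) \frac{73}{158} = 16 \cdot \frac{73}{158} = \frac{584}{79}$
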